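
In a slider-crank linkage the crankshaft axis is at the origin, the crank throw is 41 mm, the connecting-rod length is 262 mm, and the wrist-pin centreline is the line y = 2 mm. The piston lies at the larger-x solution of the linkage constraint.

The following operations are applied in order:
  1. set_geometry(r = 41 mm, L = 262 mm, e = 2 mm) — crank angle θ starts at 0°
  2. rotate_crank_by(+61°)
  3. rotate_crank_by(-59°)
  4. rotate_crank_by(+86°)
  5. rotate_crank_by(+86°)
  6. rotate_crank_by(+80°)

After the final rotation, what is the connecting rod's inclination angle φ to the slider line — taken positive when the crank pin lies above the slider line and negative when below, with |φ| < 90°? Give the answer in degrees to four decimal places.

-9.0943

set_geometry: r = 41 mm, L = 262 mm, e = 2 mm; θ ← 0°
rotate_crank_by(+61°): θ ← 0° +61° = 61°
rotate_crank_by(-59°): θ ← 61° -59° = 2°
rotate_crank_by(+86°): θ ← 2° +86° = 88°
rotate_crank_by(+86°): θ ← 88° +86° = 174°
rotate_crank_by(+80°): θ ← 174° +80° = 254°
crank pin P = (r cos θ, r sin θ) = (-11.301132, -39.411730)
h = r sin θ − e = -39.411730 − 2 = -41.411730
sin φ = h / L = -41.411730 / 262 = -0.15806004
φ = arcsin(-0.15806004) = -9.094312°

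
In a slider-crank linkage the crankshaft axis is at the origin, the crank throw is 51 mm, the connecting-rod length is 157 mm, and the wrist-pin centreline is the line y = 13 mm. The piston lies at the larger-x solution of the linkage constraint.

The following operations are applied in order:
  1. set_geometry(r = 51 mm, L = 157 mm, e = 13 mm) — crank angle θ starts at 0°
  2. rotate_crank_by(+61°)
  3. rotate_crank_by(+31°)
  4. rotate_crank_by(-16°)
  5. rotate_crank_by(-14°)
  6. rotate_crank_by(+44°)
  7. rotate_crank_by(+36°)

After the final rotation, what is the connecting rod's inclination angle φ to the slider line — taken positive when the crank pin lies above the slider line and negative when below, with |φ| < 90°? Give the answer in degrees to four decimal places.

set_geometry: r = 51 mm, L = 157 mm, e = 13 mm; θ ← 0°
rotate_crank_by(+61°): θ ← 0° +61° = 61°
rotate_crank_by(+31°): θ ← 61° +31° = 92°
rotate_crank_by(-16°): θ ← 92° -16° = 76°
rotate_crank_by(-14°): θ ← 76° -14° = 62°
rotate_crank_by(+44°): θ ← 62° +44° = 106°
rotate_crank_by(+36°): θ ← 106° +36° = 142°
crank pin P = (r cos θ, r sin θ) = (-40.188548, 31.398735)
h = r sin θ − e = 31.398735 − 13 = 18.398735
sin φ = h / L = 18.398735 / 157 = 0.11718940
φ = arcsin(0.11718940) = 6.729922°

6.7299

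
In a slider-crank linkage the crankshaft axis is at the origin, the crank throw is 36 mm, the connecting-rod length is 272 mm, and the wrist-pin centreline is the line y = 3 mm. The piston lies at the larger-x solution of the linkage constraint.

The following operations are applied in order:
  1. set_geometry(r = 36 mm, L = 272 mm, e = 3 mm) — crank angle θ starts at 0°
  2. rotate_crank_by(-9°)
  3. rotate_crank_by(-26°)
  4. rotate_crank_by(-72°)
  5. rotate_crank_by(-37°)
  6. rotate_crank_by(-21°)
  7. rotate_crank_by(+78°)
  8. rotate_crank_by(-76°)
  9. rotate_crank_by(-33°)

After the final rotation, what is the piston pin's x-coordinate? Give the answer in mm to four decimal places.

237.3065

set_geometry: r = 36 mm, L = 272 mm, e = 3 mm; θ ← 0°
rotate_crank_by(-9°): θ ← 0° -9° = -9°
rotate_crank_by(-26°): θ ← -9° -26° = -35°
rotate_crank_by(-72°): θ ← -35° -72° = -107°
rotate_crank_by(-37°): θ ← -107° -37° = -144°
rotate_crank_by(-21°): θ ← -144° -21° = -165°
rotate_crank_by(+78°): θ ← -165° +78° = -87°
rotate_crank_by(-76°): θ ← -87° -76° = -163°
rotate_crank_by(-33°): θ ← -163° -33° = -196°
crank pin P = (r cos θ, r sin θ) = (-34.605421, 9.922945)
h = r sin θ − e = 9.922945 − 3 = 6.922945
x = r cos θ + √(L² − h²) = -34.605421 + √(73984.0 − 47.9272) = -34.605421 + 271.911884 = 237.306463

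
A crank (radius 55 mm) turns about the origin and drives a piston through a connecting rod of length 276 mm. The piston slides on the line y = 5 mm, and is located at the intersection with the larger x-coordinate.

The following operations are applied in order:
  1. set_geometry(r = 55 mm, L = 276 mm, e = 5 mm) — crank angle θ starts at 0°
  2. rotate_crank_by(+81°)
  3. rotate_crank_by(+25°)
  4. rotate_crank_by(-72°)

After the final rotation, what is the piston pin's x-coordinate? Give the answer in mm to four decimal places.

320.3927

set_geometry: r = 55 mm, L = 276 mm, e = 5 mm; θ ← 0°
rotate_crank_by(+81°): θ ← 0° +81° = 81°
rotate_crank_by(+25°): θ ← 81° +25° = 106°
rotate_crank_by(-72°): θ ← 106° -72° = 34°
crank pin P = (r cos θ, r sin θ) = (45.597066, 30.755610)
h = r sin θ − e = 30.755610 − 5 = 25.755610
x = r cos θ + √(L² − h²) = 45.597066 + √(76176.0 − 663.3514) = 45.597066 + 274.795649 = 320.392715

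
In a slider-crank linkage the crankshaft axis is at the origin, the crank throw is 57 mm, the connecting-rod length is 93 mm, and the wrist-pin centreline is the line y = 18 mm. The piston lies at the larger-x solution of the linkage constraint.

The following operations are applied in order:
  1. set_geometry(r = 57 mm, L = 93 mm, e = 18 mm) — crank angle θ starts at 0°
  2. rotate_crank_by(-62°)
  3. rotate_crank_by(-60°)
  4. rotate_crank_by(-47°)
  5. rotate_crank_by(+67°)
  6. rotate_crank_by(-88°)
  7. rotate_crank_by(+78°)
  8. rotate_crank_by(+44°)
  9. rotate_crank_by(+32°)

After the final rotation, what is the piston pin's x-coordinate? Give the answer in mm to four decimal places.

set_geometry: r = 57 mm, L = 93 mm, e = 18 mm; θ ← 0°
rotate_crank_by(-62°): θ ← 0° -62° = -62°
rotate_crank_by(-60°): θ ← -62° -60° = -122°
rotate_crank_by(-47°): θ ← -122° -47° = -169°
rotate_crank_by(+67°): θ ← -169° +67° = -102°
rotate_crank_by(-88°): θ ← -102° -88° = -190°
rotate_crank_by(+78°): θ ← -190° +78° = -112°
rotate_crank_by(+44°): θ ← -112° +44° = -68°
rotate_crank_by(+32°): θ ← -68° +32° = -36°
crank pin P = (r cos θ, r sin θ) = (46.113969, -33.503759)
h = r sin θ − e = -33.503759 − 18 = -51.503759
x = r cos θ + √(L² − h²) = 46.113969 + √(8649.0 − 2652.6372) = 46.113969 + 77.436185 = 123.550154

123.5502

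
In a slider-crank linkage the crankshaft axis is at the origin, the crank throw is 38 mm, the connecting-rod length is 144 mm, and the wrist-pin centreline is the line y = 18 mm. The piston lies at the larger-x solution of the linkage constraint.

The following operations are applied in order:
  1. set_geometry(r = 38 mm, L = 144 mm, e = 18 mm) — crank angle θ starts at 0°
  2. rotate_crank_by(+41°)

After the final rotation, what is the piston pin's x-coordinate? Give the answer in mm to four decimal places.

set_geometry: r = 38 mm, L = 144 mm, e = 18 mm; θ ← 0°
rotate_crank_by(+41°): θ ← 0° +41° = 41°
crank pin P = (r cos θ, r sin θ) = (28.678964, 24.930243)
h = r sin θ − e = 24.930243 − 18 = 6.930243
x = r cos θ + √(L² − h²) = 28.678964 + √(20736.0 − 48.0283) = 28.678964 + 143.833138 = 172.512103

172.5121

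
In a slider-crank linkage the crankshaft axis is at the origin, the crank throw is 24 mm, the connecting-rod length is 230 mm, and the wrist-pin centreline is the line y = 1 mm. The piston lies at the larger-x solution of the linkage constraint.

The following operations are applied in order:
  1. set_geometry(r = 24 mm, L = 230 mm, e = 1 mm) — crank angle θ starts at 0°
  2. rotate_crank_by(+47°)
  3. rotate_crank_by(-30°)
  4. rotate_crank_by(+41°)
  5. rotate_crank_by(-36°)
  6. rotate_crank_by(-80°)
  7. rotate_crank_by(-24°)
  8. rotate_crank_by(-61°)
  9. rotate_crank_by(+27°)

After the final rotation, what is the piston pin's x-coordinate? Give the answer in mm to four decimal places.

set_geometry: r = 24 mm, L = 230 mm, e = 1 mm; θ ← 0°
rotate_crank_by(+47°): θ ← 0° +47° = 47°
rotate_crank_by(-30°): θ ← 47° -30° = 17°
rotate_crank_by(+41°): θ ← 17° +41° = 58°
rotate_crank_by(-36°): θ ← 58° -36° = 22°
rotate_crank_by(-80°): θ ← 22° -80° = -58°
rotate_crank_by(-24°): θ ← -58° -24° = -82°
rotate_crank_by(-61°): θ ← -82° -61° = -143°
rotate_crank_by(+27°): θ ← -143° +27° = -116°
crank pin P = (r cos θ, r sin θ) = (-10.520908, -21.571057)
h = r sin θ − e = -21.571057 − 1 = -22.571057
x = r cos θ + √(L² − h²) = -10.520908 + √(52900.0 − 509.4526) = -10.520908 + 228.889815 = 218.368907

218.3689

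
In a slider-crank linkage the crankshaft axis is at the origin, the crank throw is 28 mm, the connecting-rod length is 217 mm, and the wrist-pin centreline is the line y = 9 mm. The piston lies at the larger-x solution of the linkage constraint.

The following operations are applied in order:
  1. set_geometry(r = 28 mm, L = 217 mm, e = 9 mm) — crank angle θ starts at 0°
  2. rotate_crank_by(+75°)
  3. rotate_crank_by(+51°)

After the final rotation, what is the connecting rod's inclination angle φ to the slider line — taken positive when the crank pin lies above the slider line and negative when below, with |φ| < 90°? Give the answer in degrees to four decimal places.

set_geometry: r = 28 mm, L = 217 mm, e = 9 mm; θ ← 0°
rotate_crank_by(+75°): θ ← 0° +75° = 75°
rotate_crank_by(+51°): θ ← 75° +51° = 126°
crank pin P = (r cos θ, r sin θ) = (-16.457987, 22.652476)
h = r sin θ − e = 22.652476 − 9 = 13.652476
sin φ = h / L = 13.652476 / 217 = 0.06291464
φ = arcsin(0.06291464) = 3.607125°

3.6071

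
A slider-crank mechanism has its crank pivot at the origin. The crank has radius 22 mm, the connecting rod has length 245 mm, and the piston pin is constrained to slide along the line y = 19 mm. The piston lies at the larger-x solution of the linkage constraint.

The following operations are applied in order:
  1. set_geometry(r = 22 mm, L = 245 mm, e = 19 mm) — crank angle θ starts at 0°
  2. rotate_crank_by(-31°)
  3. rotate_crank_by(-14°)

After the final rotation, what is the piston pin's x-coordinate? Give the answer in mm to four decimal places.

258.1071

set_geometry: r = 22 mm, L = 245 mm, e = 19 mm; θ ← 0°
rotate_crank_by(-31°): θ ← 0° -31° = -31°
rotate_crank_by(-14°): θ ← -31° -14° = -45°
crank pin P = (r cos θ, r sin θ) = (15.556349, -15.556349)
h = r sin θ − e = -15.556349 − 19 = -34.556349
x = r cos θ + √(L² − h²) = 15.556349 + √(60025.0 − 1194.1413) = 15.556349 + 242.550734 = 258.107084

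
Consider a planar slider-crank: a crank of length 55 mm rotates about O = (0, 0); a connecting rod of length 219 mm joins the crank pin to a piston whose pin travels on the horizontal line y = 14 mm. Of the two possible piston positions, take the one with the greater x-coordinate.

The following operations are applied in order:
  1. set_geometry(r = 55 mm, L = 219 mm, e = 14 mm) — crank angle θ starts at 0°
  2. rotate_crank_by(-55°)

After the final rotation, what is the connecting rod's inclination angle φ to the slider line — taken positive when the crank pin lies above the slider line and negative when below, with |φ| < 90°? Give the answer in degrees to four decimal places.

-15.6434

set_geometry: r = 55 mm, L = 219 mm, e = 14 mm; θ ← 0°
rotate_crank_by(-55°): θ ← 0° -55° = -55°
crank pin P = (r cos θ, r sin θ) = (31.546704, -45.053362)
h = r sin θ − e = -45.053362 − 14 = -59.053362
sin φ = h / L = -59.053362 / 219 = -0.26965006
φ = arcsin(-0.26965006) = -15.643444°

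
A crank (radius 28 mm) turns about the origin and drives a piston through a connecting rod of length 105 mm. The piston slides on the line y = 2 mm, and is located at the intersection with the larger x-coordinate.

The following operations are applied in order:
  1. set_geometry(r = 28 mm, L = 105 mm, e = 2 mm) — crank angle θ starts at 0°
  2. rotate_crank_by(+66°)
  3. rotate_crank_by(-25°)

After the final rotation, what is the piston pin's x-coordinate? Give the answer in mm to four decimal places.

set_geometry: r = 28 mm, L = 105 mm, e = 2 mm; θ ← 0°
rotate_crank_by(+66°): θ ← 0° +66° = 66°
rotate_crank_by(-25°): θ ← 66° -25° = 41°
crank pin P = (r cos θ, r sin θ) = (21.131868, 18.369653)
h = r sin θ − e = 18.369653 − 2 = 16.369653
x = r cos θ + √(L² − h²) = 21.131868 + √(11025.0 − 267.9655) = 21.131868 + 103.716124 = 124.847993

124.8480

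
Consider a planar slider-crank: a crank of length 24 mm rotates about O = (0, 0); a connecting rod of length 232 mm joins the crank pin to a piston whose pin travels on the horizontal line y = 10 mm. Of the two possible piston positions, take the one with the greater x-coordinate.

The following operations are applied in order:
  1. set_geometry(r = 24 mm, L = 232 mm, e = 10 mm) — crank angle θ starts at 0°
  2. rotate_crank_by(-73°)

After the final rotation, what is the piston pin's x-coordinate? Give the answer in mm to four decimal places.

set_geometry: r = 24 mm, L = 232 mm, e = 10 mm; θ ← 0°
rotate_crank_by(-73°): θ ← 0° -73° = -73°
crank pin P = (r cos θ, r sin θ) = (7.016921, -22.951314)
h = r sin θ − e = -22.951314 − 10 = -32.951314
x = r cos θ + √(L² − h²) = 7.016921 + √(53824.0 − 1085.7891) = 7.016921 + 229.648015 = 236.664936

236.6649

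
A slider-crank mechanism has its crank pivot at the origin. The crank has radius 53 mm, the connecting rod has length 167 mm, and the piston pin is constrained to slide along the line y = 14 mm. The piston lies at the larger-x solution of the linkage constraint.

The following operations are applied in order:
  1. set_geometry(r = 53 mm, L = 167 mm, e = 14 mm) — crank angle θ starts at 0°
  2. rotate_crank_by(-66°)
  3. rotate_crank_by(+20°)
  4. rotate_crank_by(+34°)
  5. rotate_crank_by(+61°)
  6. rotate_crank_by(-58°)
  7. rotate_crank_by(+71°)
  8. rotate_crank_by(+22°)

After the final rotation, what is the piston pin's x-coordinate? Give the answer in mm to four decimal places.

167.9917

set_geometry: r = 53 mm, L = 167 mm, e = 14 mm; θ ← 0°
rotate_crank_by(-66°): θ ← 0° -66° = -66°
rotate_crank_by(+20°): θ ← -66° +20° = -46°
rotate_crank_by(+34°): θ ← -46° +34° = -12°
rotate_crank_by(+61°): θ ← -12° +61° = 49°
rotate_crank_by(-58°): θ ← 49° -58° = -9°
rotate_crank_by(+71°): θ ← -9° +71° = 62°
rotate_crank_by(+22°): θ ← 62° +22° = 84°
crank pin P = (r cos θ, r sin θ) = (5.540009, 52.709660)
h = r sin θ − e = 52.709660 − 14 = 38.709660
x = r cos θ + √(L² − h²) = 5.540009 + √(27889.0 − 1498.4378) = 5.540009 + 162.451723 = 167.991731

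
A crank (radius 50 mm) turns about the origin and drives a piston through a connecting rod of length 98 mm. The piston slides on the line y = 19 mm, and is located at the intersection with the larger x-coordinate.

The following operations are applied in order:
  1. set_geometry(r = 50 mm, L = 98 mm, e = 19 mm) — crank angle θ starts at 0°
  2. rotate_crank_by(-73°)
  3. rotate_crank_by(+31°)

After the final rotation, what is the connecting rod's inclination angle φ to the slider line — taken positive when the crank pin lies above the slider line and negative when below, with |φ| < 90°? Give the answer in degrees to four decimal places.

set_geometry: r = 50 mm, L = 98 mm, e = 19 mm; θ ← 0°
rotate_crank_by(-73°): θ ← 0° -73° = -73°
rotate_crank_by(+31°): θ ← -73° +31° = -42°
crank pin P = (r cos θ, r sin θ) = (37.157241, -33.456530)
h = r sin θ − e = -33.456530 − 19 = -52.456530
sin φ = h / L = -52.456530 / 98 = -0.53527072
φ = arcsin(-0.53527072) = -32.362273°

-32.3623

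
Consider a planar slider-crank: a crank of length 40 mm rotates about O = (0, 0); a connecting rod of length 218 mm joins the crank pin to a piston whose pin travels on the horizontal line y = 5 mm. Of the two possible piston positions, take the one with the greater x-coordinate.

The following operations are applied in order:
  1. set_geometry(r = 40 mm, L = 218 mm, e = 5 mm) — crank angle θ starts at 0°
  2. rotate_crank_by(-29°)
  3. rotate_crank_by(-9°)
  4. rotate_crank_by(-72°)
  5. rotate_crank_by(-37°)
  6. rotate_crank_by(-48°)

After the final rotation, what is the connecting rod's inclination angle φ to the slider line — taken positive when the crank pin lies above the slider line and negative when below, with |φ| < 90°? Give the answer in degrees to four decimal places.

set_geometry: r = 40 mm, L = 218 mm, e = 5 mm; θ ← 0°
rotate_crank_by(-29°): θ ← 0° -29° = -29°
rotate_crank_by(-9°): θ ← -29° -9° = -38°
rotate_crank_by(-72°): θ ← -38° -72° = -110°
rotate_crank_by(-37°): θ ← -110° -37° = -147°
rotate_crank_by(-48°): θ ← -147° -48° = -195°
crank pin P = (r cos θ, r sin θ) = (-38.637033, 10.352762)
h = r sin θ − e = 10.352762 − 5 = 5.352762
sin φ = h / L = 5.352762 / 218 = 0.02455395
φ = arcsin(0.02455395) = 1.406979°

1.4070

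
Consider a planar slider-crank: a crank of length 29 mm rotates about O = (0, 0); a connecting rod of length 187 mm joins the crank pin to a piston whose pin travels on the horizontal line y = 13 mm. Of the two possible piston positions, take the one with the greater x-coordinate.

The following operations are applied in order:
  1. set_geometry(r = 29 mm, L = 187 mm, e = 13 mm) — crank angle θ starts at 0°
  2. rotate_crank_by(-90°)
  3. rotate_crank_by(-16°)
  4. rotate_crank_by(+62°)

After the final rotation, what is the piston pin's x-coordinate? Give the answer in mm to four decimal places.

set_geometry: r = 29 mm, L = 187 mm, e = 13 mm; θ ← 0°
rotate_crank_by(-90°): θ ← 0° -90° = -90°
rotate_crank_by(-16°): θ ← -90° -16° = -106°
rotate_crank_by(+62°): θ ← -106° +62° = -44°
crank pin P = (r cos θ, r sin θ) = (20.860854, -20.145093)
h = r sin θ − e = -20.145093 − 13 = -33.145093
x = r cos θ + √(L² − h²) = 20.860854 + √(34969.0 − 1098.5972) = 20.860854 + 184.039134 = 204.899988

204.9000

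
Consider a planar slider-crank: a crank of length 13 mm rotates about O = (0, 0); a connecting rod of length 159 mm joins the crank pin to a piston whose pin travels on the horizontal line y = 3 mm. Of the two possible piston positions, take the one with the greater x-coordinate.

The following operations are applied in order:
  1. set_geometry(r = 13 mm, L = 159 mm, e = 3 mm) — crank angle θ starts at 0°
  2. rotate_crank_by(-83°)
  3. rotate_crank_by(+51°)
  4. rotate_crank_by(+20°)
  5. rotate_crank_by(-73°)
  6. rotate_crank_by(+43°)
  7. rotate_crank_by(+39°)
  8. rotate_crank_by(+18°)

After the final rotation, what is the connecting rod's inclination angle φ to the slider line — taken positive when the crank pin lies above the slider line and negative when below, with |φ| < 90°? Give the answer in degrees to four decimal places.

set_geometry: r = 13 mm, L = 159 mm, e = 3 mm; θ ← 0°
rotate_crank_by(-83°): θ ← 0° -83° = -83°
rotate_crank_by(+51°): θ ← -83° +51° = -32°
rotate_crank_by(+20°): θ ← -32° +20° = -12°
rotate_crank_by(-73°): θ ← -12° -73° = -85°
rotate_crank_by(+43°): θ ← -85° +43° = -42°
rotate_crank_by(+39°): θ ← -42° +39° = -3°
rotate_crank_by(+18°): θ ← -3° +18° = 15°
crank pin P = (r cos θ, r sin θ) = (12.557036, 3.364648)
h = r sin θ − e = 3.364648 − 3 = 0.364648
sin φ = h / L = 0.364648 / 159 = 0.00229338
φ = arcsin(0.00229338) = 0.131401°

0.1314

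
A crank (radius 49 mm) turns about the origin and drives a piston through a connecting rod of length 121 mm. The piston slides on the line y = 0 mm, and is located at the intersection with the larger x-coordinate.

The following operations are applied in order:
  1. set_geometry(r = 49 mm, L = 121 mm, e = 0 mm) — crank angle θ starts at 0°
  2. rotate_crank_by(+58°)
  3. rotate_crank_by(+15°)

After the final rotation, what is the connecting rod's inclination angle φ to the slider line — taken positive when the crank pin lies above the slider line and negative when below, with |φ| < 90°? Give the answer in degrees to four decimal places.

22.7844

set_geometry: r = 49 mm, L = 121 mm, e = 0 mm; θ ← 0°
rotate_crank_by(+58°): θ ← 0° +58° = 58°
rotate_crank_by(+15°): θ ← 58° +15° = 73°
crank pin P = (r cos θ, r sin θ) = (14.326214, 46.858933)
h = r sin θ − e = 46.858933 − 0 = 46.858933
sin φ = h / L = 46.858933 / 121 = 0.38726391
φ = arcsin(0.38726391) = 22.784359°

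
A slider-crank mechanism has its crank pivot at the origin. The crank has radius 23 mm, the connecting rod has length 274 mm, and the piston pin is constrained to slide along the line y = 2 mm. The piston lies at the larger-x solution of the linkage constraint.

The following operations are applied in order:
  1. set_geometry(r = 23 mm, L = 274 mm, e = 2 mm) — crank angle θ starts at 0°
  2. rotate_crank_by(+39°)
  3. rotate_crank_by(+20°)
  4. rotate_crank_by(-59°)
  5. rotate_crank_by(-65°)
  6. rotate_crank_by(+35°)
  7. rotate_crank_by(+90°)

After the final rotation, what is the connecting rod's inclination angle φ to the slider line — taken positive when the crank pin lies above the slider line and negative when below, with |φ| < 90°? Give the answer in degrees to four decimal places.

set_geometry: r = 23 mm, L = 274 mm, e = 2 mm; θ ← 0°
rotate_crank_by(+39°): θ ← 0° +39° = 39°
rotate_crank_by(+20°): θ ← 39° +20° = 59°
rotate_crank_by(-59°): θ ← 59° -59° = 0°
rotate_crank_by(-65°): θ ← 0° -65° = -65°
rotate_crank_by(+35°): θ ← -65° +35° = -30°
rotate_crank_by(+90°): θ ← -30° +90° = 60°
crank pin P = (r cos θ, r sin θ) = (11.500000, 19.918584)
h = r sin θ − e = 19.918584 − 2 = 17.918584
sin φ = h / L = 17.918584 / 274 = 0.06539629
φ = arcsin(0.06539629) = 3.749607°

3.7496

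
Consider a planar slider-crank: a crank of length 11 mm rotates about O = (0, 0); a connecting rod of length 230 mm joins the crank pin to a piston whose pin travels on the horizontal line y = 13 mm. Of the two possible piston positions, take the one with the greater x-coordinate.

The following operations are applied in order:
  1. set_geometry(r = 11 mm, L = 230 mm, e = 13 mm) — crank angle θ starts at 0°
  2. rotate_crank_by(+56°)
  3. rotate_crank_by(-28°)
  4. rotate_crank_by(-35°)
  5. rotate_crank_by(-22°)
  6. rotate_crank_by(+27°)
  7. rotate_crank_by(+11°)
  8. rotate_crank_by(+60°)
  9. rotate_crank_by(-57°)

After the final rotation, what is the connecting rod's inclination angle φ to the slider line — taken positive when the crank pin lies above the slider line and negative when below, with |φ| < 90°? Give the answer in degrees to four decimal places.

set_geometry: r = 11 mm, L = 230 mm, e = 13 mm; θ ← 0°
rotate_crank_by(+56°): θ ← 0° +56° = 56°
rotate_crank_by(-28°): θ ← 56° -28° = 28°
rotate_crank_by(-35°): θ ← 28° -35° = -7°
rotate_crank_by(-22°): θ ← -7° -22° = -29°
rotate_crank_by(+27°): θ ← -29° +27° = -2°
rotate_crank_by(+11°): θ ← -2° +11° = 9°
rotate_crank_by(+60°): θ ← 9° +60° = 69°
rotate_crank_by(-57°): θ ← 69° -57° = 12°
crank pin P = (r cos θ, r sin θ) = (10.759624, 2.287029)
h = r sin θ − e = 2.287029 − 13 = -10.712971
sin φ = h / L = -10.712971 / 230 = -0.04657814
φ = arcsin(-0.04657814) = -2.669697°

-2.6697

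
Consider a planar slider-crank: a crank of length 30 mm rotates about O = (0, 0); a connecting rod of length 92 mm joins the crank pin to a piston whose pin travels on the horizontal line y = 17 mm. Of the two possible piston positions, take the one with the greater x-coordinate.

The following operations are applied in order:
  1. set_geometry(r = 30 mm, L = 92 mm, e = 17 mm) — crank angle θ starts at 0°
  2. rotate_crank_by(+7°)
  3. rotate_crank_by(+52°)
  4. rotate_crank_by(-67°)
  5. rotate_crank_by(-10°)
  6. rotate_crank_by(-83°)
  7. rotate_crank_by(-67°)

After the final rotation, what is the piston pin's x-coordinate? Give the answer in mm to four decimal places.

59.6726

set_geometry: r = 30 mm, L = 92 mm, e = 17 mm; θ ← 0°
rotate_crank_by(+7°): θ ← 0° +7° = 7°
rotate_crank_by(+52°): θ ← 7° +52° = 59°
rotate_crank_by(-67°): θ ← 59° -67° = -8°
rotate_crank_by(-10°): θ ← -8° -10° = -18°
rotate_crank_by(-83°): θ ← -18° -83° = -101°
rotate_crank_by(-67°): θ ← -101° -67° = -168°
crank pin P = (r cos θ, r sin θ) = (-29.344428, -6.237351)
h = r sin θ − e = -6.237351 − 17 = -23.237351
x = r cos θ + √(L² − h²) = -29.344428 + √(8464.0 − 539.9745) = -29.344428 + 89.016996 = 59.672568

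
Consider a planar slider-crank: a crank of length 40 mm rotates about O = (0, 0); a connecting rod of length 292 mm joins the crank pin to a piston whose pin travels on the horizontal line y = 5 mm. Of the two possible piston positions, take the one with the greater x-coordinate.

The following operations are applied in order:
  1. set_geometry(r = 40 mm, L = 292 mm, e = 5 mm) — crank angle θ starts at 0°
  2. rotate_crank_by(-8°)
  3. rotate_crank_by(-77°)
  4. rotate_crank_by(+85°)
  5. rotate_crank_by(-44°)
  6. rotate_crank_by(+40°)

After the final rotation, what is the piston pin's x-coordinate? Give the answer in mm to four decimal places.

331.7986

set_geometry: r = 40 mm, L = 292 mm, e = 5 mm; θ ← 0°
rotate_crank_by(-8°): θ ← 0° -8° = -8°
rotate_crank_by(-77°): θ ← -8° -77° = -85°
rotate_crank_by(+85°): θ ← -85° +85° = 0°
rotate_crank_by(-44°): θ ← 0° -44° = -44°
rotate_crank_by(+40°): θ ← -44° +40° = -4°
crank pin P = (r cos θ, r sin θ) = (39.902562, -2.790259)
h = r sin θ − e = -2.790259 − 5 = -7.790259
x = r cos θ + √(L² − h²) = 39.902562 + √(85264.0 − 60.6881) = 39.902562 + 291.896063 = 331.798625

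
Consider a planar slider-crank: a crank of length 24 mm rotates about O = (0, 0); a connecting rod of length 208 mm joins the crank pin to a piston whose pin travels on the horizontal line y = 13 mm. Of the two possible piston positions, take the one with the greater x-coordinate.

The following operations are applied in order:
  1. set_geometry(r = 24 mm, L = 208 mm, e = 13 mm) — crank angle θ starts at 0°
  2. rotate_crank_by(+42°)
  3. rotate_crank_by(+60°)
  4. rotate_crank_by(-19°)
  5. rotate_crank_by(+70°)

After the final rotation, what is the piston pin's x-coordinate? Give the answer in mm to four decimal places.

set_geometry: r = 24 mm, L = 208 mm, e = 13 mm; θ ← 0°
rotate_crank_by(+42°): θ ← 0° +42° = 42°
rotate_crank_by(+60°): θ ← 42° +60° = 102°
rotate_crank_by(-19°): θ ← 102° -19° = 83°
rotate_crank_by(+70°): θ ← 83° +70° = 153°
crank pin P = (r cos θ, r sin θ) = (-21.384157, 10.895772)
h = r sin θ − e = 10.895772 − 13 = -2.104228
x = r cos θ + √(L² − h²) = -21.384157 + √(43264.0 − 4.4278) = -21.384157 + 207.989356 = 186.605199

186.6052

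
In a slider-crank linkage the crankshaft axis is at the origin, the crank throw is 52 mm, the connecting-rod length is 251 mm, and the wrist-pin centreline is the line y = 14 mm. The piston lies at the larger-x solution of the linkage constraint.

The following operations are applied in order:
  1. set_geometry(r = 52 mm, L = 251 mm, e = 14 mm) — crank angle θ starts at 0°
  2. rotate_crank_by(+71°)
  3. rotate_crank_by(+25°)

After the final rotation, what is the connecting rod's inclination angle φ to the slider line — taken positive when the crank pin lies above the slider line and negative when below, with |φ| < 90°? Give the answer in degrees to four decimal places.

set_geometry: r = 52 mm, L = 251 mm, e = 14 mm; θ ← 0°
rotate_crank_by(+71°): θ ← 0° +71° = 71°
rotate_crank_by(+25°): θ ← 71° +25° = 96°
crank pin P = (r cos θ, r sin θ) = (-5.435480, 51.715139)
h = r sin θ − e = 51.715139 − 14 = 37.715139
sin φ = h / L = 37.715139 / 251 = 0.15025952
φ = arcsin(0.15025952) = 8.641966°

8.6420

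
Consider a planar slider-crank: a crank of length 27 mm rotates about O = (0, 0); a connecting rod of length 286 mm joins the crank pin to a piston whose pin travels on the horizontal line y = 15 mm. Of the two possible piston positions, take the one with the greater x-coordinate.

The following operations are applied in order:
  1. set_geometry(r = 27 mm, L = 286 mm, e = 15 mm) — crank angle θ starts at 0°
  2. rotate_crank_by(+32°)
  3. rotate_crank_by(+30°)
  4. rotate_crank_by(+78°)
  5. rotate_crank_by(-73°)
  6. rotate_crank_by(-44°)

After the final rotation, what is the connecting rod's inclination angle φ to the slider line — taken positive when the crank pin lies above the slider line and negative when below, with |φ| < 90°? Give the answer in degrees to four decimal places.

set_geometry: r = 27 mm, L = 286 mm, e = 15 mm; θ ← 0°
rotate_crank_by(+32°): θ ← 0° +32° = 32°
rotate_crank_by(+30°): θ ← 32° +30° = 62°
rotate_crank_by(+78°): θ ← 62° +78° = 140°
rotate_crank_by(-73°): θ ← 140° -73° = 67°
rotate_crank_by(-44°): θ ← 67° -44° = 23°
crank pin P = (r cos θ, r sin θ) = (24.853631, 10.549740)
h = r sin θ − e = 10.549740 − 15 = -4.450260
sin φ = h / L = -4.450260 / 286 = -0.01556035
φ = arcsin(-0.01556035) = -0.891578°

-0.8916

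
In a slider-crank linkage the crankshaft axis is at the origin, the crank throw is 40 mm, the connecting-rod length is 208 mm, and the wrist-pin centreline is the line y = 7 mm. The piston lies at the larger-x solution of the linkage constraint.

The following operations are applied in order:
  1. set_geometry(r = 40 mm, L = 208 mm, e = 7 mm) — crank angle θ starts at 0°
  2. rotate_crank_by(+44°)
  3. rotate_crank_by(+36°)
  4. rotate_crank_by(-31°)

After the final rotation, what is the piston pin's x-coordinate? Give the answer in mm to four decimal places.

232.9458

set_geometry: r = 40 mm, L = 208 mm, e = 7 mm; θ ← 0°
rotate_crank_by(+44°): θ ← 0° +44° = 44°
rotate_crank_by(+36°): θ ← 44° +36° = 80°
rotate_crank_by(-31°): θ ← 80° -31° = 49°
crank pin P = (r cos θ, r sin θ) = (26.242361, 30.188383)
h = r sin θ − e = 30.188383 − 7 = 23.188383
x = r cos θ + √(L² − h²) = 26.242361 + √(43264.0 − 537.7011) = 26.242361 + 206.703408 = 232.945769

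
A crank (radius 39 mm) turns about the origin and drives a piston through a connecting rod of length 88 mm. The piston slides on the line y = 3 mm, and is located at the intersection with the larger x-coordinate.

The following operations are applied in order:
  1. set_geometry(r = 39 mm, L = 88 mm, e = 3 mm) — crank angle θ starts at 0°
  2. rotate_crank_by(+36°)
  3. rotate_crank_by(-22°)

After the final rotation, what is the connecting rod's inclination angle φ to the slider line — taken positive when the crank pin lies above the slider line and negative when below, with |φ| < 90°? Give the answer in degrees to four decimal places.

4.1935

set_geometry: r = 39 mm, L = 88 mm, e = 3 mm; θ ← 0°
rotate_crank_by(+36°): θ ← 0° +36° = 36°
rotate_crank_by(-22°): θ ← 36° -22° = 14°
crank pin P = (r cos θ, r sin θ) = (37.841533, 9.434954)
h = r sin θ − e = 9.434954 − 3 = 6.434954
sin φ = h / L = 6.434954 / 88 = 0.07312448
φ = arcsin(0.07312448) = 4.193467°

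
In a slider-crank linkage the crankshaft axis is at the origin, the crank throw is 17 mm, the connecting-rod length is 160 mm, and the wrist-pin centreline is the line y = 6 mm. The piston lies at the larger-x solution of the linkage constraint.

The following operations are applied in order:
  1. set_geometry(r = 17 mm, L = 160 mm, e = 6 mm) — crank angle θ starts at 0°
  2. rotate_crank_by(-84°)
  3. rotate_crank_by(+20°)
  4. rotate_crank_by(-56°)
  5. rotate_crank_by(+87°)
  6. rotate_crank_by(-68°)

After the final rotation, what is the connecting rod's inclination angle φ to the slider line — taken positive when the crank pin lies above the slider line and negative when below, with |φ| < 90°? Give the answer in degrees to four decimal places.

-8.1519

set_geometry: r = 17 mm, L = 160 mm, e = 6 mm; θ ← 0°
rotate_crank_by(-84°): θ ← 0° -84° = -84°
rotate_crank_by(+20°): θ ← -84° +20° = -64°
rotate_crank_by(-56°): θ ← -64° -56° = -120°
rotate_crank_by(+87°): θ ← -120° +87° = -33°
rotate_crank_by(-68°): θ ← -33° -68° = -101°
crank pin P = (r cos θ, r sin θ) = (-3.243753, -16.687662)
h = r sin θ − e = -16.687662 − 6 = -22.687662
sin φ = h / L = -22.687662 / 160 = -0.14179789
φ = arcsin(-0.14179789) = -8.151896°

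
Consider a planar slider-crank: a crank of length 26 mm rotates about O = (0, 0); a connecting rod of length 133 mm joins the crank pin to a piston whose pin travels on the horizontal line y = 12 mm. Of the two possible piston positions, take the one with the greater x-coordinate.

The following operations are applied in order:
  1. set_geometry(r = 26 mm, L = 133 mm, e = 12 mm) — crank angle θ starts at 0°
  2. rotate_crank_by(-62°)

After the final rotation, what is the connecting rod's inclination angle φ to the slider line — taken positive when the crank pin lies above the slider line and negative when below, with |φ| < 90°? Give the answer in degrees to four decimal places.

set_geometry: r = 26 mm, L = 133 mm, e = 12 mm; θ ← 0°
rotate_crank_by(-62°): θ ← 0° -62° = -62°
crank pin P = (r cos θ, r sin θ) = (12.206261, -22.956637)
h = r sin θ − e = -22.956637 − 12 = -34.956637
sin φ = h / L = -34.956637 / 133 = -0.26283186
φ = arcsin(-0.26283186) = -15.238161°

-15.2382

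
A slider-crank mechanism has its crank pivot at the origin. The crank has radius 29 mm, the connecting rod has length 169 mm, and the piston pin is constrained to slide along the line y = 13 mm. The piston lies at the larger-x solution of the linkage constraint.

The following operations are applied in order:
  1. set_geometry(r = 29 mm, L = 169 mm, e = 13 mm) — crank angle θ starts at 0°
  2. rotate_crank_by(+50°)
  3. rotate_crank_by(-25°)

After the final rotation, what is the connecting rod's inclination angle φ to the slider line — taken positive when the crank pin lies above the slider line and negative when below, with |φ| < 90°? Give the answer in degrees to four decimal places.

-0.2523

set_geometry: r = 29 mm, L = 169 mm, e = 13 mm; θ ← 0°
rotate_crank_by(+50°): θ ← 0° +50° = 50°
rotate_crank_by(-25°): θ ← 50° -25° = 25°
crank pin P = (r cos θ, r sin θ) = (26.282926, 12.255930)
h = r sin θ − e = 12.255930 − 13 = -0.744070
sin φ = h / L = -0.744070 / 169 = -0.00440278
φ = arcsin(-0.00440278) = -0.252262°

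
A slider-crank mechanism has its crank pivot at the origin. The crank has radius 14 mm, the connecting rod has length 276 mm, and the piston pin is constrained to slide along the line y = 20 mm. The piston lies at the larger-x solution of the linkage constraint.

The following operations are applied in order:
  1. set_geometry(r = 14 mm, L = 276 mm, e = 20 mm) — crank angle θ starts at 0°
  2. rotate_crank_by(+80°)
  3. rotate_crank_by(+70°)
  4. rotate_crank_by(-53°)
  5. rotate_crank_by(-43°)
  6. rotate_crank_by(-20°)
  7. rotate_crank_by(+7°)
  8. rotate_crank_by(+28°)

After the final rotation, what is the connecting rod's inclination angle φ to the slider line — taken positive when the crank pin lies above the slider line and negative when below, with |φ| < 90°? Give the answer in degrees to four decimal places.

set_geometry: r = 14 mm, L = 276 mm, e = 20 mm; θ ← 0°
rotate_crank_by(+80°): θ ← 0° +80° = 80°
rotate_crank_by(+70°): θ ← 80° +70° = 150°
rotate_crank_by(-53°): θ ← 150° -53° = 97°
rotate_crank_by(-43°): θ ← 97° -43° = 54°
rotate_crank_by(-20°): θ ← 54° -20° = 34°
rotate_crank_by(+7°): θ ← 34° +7° = 41°
rotate_crank_by(+28°): θ ← 41° +28° = 69°
crank pin P = (r cos θ, r sin θ) = (5.017151, 13.070126)
h = r sin θ − e = 13.070126 − 20 = -6.929874
sin φ = h / L = -6.929874 / 276 = -0.02510824
φ = arcsin(-0.02510824) = -1.438747°

-1.4387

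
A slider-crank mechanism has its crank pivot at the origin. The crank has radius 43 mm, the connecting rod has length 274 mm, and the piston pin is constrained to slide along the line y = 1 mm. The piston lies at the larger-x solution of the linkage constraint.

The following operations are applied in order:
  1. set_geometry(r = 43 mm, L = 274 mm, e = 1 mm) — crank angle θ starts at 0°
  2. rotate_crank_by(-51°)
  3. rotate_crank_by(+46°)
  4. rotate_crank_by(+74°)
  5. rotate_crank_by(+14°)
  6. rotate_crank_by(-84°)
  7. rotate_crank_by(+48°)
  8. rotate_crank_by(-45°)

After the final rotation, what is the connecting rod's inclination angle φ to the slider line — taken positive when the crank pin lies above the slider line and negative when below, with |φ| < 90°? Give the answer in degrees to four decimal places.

set_geometry: r = 43 mm, L = 274 mm, e = 1 mm; θ ← 0°
rotate_crank_by(-51°): θ ← 0° -51° = -51°
rotate_crank_by(+46°): θ ← -51° +46° = -5°
rotate_crank_by(+74°): θ ← -5° +74° = 69°
rotate_crank_by(+14°): θ ← 69° +14° = 83°
rotate_crank_by(-84°): θ ← 83° -84° = -1°
rotate_crank_by(+48°): θ ← -1° +48° = 47°
rotate_crank_by(-45°): θ ← 47° -45° = 2°
crank pin P = (r cos θ, r sin θ) = (42.973806, 1.500678)
h = r sin θ − e = 1.500678 − 1 = 0.500678
sin φ = h / L = 0.500678 / 274 = 0.00182729
φ = arcsin(0.00182729) = 0.104696°

0.1047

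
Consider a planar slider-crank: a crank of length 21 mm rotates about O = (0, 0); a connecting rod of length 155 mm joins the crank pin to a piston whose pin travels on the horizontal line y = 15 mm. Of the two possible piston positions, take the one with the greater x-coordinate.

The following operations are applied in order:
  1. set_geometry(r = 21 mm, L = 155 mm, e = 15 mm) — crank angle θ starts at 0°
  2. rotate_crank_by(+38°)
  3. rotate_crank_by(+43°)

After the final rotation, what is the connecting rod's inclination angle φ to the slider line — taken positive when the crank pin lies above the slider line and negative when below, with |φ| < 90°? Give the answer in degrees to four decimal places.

set_geometry: r = 21 mm, L = 155 mm, e = 15 mm; θ ← 0°
rotate_crank_by(+38°): θ ← 0° +38° = 38°
rotate_crank_by(+43°): θ ← 38° +43° = 81°
crank pin P = (r cos θ, r sin θ) = (3.285124, 20.741455)
h = r sin θ − e = 20.741455 − 15 = 5.741455
sin φ = h / L = 5.741455 / 155 = 0.03704165
φ = arcsin(0.03704165) = 2.122816°

2.1228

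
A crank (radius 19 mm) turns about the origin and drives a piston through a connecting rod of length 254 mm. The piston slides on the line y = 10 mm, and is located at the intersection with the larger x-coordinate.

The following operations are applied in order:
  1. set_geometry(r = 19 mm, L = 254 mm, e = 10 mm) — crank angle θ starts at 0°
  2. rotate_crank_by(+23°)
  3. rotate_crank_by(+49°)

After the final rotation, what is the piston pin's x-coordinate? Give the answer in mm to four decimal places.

set_geometry: r = 19 mm, L = 254 mm, e = 10 mm; θ ← 0°
rotate_crank_by(+23°): θ ← 0° +23° = 23°
rotate_crank_by(+49°): θ ← 23° +49° = 72°
crank pin P = (r cos θ, r sin θ) = (5.871323, 18.070074)
h = r sin θ − e = 18.070074 − 10 = 8.070074
x = r cos θ + √(L² − h²) = 5.871323 + √(64516.0 − 65.1261) = 5.871323 + 253.871767 = 259.743090

259.7431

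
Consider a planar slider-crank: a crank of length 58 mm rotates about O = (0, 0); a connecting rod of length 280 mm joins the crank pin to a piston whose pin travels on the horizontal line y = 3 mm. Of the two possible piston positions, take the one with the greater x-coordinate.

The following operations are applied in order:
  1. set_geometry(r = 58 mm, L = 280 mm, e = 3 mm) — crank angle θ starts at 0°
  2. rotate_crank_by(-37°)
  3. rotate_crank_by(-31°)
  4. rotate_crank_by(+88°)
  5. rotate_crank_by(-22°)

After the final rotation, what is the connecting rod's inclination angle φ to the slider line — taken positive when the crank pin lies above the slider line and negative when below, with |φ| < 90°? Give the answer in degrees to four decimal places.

-1.0281

set_geometry: r = 58 mm, L = 280 mm, e = 3 mm; θ ← 0°
rotate_crank_by(-37°): θ ← 0° -37° = -37°
rotate_crank_by(-31°): θ ← -37° -31° = -68°
rotate_crank_by(+88°): θ ← -68° +88° = 20°
rotate_crank_by(-22°): θ ← 20° -22° = -2°
crank pin P = (r cos θ, r sin θ) = (57.964668, -2.024171)
h = r sin θ − e = -2.024171 − 3 = -5.024171
sin φ = h / L = -5.024171 / 280 = -0.01794347
φ = arcsin(-0.01794347) = -1.028140°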